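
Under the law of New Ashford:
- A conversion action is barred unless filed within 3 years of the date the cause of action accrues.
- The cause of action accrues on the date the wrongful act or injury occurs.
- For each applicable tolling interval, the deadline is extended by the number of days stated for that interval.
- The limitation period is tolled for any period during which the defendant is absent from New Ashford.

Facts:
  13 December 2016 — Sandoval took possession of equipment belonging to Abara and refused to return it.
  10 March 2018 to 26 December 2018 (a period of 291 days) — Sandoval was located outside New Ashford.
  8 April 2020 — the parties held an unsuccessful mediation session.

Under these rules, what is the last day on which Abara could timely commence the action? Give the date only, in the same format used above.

29 September 2020

The limitation period began to run on 13 December 2016.
3 years from 13 December 2016 is 13 December 2019.
The defendant's absence from the jurisdiction from 10 March 2018 to 26 December 2018 tolled the period for 291 days, extending the deadline to 29 September 2020.
None of the other events listed affects the running of the period under the stated rules.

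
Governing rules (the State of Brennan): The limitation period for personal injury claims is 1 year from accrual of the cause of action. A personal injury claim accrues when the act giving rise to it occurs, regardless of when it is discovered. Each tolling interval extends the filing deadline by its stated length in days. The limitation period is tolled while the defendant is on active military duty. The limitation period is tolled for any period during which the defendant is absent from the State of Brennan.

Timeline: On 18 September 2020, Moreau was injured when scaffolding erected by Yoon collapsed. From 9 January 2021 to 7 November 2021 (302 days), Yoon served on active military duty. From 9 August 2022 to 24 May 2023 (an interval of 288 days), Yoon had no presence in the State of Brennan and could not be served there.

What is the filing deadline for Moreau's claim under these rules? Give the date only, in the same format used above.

The claim accrued on 18 September 2020, when the wrongful act occurred.
1 year from 18 September 2020 is 18 September 2021.
The defendant's active military service from 9 January 2021 to 7 November 2021 tolled the period for 302 days, extending the deadline to 17 July 2022.
The defendant's absence from the jurisdiction from 9 August 2022 to 24 May 2023 began after the period had already run on 17 July 2022, so it has no tolling effect.

17 July 2022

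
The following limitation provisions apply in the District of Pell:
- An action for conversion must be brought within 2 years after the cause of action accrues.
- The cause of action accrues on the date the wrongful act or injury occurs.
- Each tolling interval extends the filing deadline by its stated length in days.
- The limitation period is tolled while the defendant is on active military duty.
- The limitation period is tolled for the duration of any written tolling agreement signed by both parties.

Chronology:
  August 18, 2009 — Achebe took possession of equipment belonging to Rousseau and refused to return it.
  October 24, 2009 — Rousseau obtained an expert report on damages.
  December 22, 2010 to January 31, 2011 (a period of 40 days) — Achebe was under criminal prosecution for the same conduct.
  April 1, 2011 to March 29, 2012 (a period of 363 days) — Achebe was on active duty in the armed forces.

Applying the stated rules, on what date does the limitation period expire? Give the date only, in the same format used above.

August 15, 2012

The claim accrued on August 18, 2009, when the wrongful act occurred.
The untolled deadline — 2 years after August 18, 2009 — is August 18, 2011.
The period was tolled for 363 days by the defendant's active military service (April 1, 2011 to March 29, 2012), pushing the deadline to August 15, 2012.
Although a criminal prosecution ran from December 22, 2010 to January 31, 2011, the stated rules do not make that a tolling event, so it is disregarded.
None of the other events listed affects the running of the period under the stated rules.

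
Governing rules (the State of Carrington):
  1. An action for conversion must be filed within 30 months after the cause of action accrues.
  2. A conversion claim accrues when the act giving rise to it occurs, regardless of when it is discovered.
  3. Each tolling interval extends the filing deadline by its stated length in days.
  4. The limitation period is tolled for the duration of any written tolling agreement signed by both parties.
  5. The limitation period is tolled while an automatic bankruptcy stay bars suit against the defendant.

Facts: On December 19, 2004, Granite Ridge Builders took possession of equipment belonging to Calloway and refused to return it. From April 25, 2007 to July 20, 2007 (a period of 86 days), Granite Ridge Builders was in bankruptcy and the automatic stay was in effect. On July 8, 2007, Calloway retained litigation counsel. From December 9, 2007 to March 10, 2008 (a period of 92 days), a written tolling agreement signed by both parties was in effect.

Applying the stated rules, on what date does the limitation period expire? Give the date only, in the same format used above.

The claim accrued on December 19, 2004, when the wrongful act occurred.
30 months from December 19, 2004 is June 19, 2007.
The automatic bankruptcy stay from April 25, 2007 to July 20, 2007 tolled the period for 86 days, extending the deadline to September 13, 2007.
By the time the written tolling agreement began on December 9, 2007, the limitation period had already expired on September 13, 2007; that interval cannot revive it.
Nothing else in the chronology tolls or restarts the period.

September 13, 2007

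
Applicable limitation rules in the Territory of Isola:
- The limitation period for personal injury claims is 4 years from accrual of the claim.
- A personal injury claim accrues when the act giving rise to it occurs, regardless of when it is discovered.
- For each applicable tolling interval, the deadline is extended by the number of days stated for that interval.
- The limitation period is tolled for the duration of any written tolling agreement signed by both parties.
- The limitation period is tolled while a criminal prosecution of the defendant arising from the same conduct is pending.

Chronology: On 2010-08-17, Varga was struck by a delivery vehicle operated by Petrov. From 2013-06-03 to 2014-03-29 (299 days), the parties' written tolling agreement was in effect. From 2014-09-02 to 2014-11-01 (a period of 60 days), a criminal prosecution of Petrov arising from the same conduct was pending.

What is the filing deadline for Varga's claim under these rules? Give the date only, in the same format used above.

2015-08-11

The claim accrued on 2010-08-17, the date of the act.
4 years from 2010-08-17 is 2014-08-17.
The written tolling agreement from 2013-06-03 to 2014-03-29 tolled the period for 299 days, extending the deadline to 2015-06-12.
The pending criminal prosecution from 2014-09-02 to 2014-11-01 tolled the period for 60 days, extending the deadline to 2015-08-11.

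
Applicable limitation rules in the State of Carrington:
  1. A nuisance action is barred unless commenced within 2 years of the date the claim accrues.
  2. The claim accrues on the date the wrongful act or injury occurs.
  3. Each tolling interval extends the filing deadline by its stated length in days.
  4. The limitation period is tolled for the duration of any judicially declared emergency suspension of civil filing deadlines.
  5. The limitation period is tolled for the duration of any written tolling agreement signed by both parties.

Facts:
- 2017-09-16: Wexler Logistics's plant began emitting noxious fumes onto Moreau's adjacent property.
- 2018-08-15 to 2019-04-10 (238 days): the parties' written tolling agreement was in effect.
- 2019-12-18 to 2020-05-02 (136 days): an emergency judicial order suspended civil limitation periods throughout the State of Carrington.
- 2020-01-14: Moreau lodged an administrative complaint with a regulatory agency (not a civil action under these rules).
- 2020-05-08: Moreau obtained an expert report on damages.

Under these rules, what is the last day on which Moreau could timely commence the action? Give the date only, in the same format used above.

The claim accrued on 2017-09-16, the date of the act.
2 years from 2017-09-16 is 2019-09-16.
The written tolling agreement from 2018-08-15 to 2019-04-10 tolled the period for 238 days, extending the deadline to 2020-05-11.
The emergency suspension of filing deadlines from 2019-12-18 to 2020-05-02 tolled the period for 136 days, extending the deadline to 2020-09-24.
Nothing else in the chronology tolls or restarts the period.

2020-09-24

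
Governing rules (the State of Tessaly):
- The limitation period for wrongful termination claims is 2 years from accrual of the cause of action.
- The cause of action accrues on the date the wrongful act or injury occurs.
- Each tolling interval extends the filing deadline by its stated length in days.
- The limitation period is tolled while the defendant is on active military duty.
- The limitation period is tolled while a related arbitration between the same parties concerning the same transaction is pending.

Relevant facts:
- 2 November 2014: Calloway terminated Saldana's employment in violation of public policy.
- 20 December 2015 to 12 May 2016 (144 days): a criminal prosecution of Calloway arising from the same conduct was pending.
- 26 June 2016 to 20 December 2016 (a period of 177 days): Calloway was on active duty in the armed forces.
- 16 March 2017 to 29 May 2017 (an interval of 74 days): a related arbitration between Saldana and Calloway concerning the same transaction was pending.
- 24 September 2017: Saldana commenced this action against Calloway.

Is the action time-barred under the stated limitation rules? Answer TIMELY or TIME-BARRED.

The cause of action accrued on 2 November 2014, the date of the act.
2 years from 2 November 2014 is 2 November 2016.
The period was tolled for 177 days by the defendant's active military service (26 June 2016 to 20 December 2016), pushing the deadline to 28 April 2017.
Because the pending related arbitration ran from 16 March 2017 to 29 May 2017, the deadline is extended by 74 days to 11 July 2017.
The pending criminal prosecution from 20 December 2015 to 12 May 2016 does not toll the period, because no stated rule makes a criminal prosecution a tolling event.
Saldana filed on 24 September 2017, after the 11 July 2017 deadline, so the action is time-barred.

TIME-BARRED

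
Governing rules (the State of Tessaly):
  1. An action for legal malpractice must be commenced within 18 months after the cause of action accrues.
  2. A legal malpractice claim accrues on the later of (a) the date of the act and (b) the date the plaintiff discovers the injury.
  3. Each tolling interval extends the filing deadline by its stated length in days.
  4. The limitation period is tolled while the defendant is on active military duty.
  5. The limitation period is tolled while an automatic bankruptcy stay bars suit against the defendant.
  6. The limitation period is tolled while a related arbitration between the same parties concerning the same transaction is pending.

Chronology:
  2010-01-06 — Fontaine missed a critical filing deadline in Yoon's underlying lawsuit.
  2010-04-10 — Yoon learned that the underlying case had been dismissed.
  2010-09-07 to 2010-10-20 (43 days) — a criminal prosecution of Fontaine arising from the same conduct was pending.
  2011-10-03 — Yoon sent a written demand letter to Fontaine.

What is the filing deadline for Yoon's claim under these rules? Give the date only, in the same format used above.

2011-10-10

The claim accrued on 2010-04-10 — the later of the 2010-01-06 act and the 2010-04-10 discovery.
Adding the 18 months base period to 2010-04-10 gives a deadline of 2011-10-10, before any tolling.
No stated provision tolls the period for a criminal prosecution, so the interval from 2010-09-07 to 2010-10-20 has no effect on the deadline.
The other events in the timeline have no effect on the limitation period under the stated rules.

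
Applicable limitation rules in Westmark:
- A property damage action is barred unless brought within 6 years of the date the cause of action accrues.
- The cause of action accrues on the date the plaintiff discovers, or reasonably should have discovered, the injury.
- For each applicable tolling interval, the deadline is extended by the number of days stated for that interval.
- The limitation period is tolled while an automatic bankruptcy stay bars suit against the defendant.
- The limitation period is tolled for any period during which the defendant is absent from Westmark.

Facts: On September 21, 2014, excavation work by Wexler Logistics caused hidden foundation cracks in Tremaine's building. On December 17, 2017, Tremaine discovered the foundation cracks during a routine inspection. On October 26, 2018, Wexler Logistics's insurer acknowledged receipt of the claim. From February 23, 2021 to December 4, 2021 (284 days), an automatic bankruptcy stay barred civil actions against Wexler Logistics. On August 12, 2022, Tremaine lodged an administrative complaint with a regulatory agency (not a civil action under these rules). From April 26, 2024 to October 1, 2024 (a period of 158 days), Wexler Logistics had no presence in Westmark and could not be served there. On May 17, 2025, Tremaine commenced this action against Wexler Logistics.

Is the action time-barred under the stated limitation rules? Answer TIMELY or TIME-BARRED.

TIME-BARRED

The claim did not accrue until Tremaine discovered the injury on December 17, 2017; the September 21, 2014 act date does not start the clock under the stated rule.
The untolled deadline — 6 years after December 17, 2017 — is December 17, 2023.
The automatic bankruptcy stay from February 23, 2021 to December 4, 2021 tolled the period for 284 days, extending the deadline to September 26, 2024.
The period was tolled for 158 days by the defendant's absence from the jurisdiction (April 26, 2024 to October 1, 2024), pushing the deadline to March 3, 2025.
None of the other events listed affects the running of the period under the stated rules.
The May 17, 2025 filing falls after the March 3, 2025 deadline; the claim is time-barred.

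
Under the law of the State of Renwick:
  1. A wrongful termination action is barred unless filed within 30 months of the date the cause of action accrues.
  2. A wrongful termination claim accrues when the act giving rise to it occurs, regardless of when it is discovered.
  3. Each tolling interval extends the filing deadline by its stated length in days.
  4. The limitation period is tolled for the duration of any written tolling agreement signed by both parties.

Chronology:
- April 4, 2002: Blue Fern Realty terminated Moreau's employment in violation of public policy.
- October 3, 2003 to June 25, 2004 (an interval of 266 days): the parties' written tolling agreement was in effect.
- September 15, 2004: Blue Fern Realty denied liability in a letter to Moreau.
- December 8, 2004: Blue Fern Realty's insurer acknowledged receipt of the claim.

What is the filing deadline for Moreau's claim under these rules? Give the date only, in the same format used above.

June 27, 2005

The cause of action accrued on April 4, 2002, the date of the act.
The untolled deadline — 30 months after April 4, 2002 — is October 4, 2004.
Because the written tolling agreement ran from October 3, 2003 to June 25, 2004, the deadline is extended by 266 days to June 27, 2005.
None of the other events listed affects the running of the period under the stated rules.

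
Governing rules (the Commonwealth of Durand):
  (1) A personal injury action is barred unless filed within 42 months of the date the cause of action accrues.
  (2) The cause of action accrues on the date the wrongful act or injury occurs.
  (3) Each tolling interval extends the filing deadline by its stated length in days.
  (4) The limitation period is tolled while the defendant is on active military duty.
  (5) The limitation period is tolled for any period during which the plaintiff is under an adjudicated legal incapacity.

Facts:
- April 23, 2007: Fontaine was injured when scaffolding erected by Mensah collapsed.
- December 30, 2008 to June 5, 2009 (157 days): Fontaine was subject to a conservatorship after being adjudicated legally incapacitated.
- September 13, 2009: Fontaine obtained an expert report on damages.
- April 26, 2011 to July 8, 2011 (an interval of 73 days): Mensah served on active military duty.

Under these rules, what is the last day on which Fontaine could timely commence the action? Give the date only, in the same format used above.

March 29, 2011

The claim accrued on April 23, 2007, when the wrongful act occurred.
The untolled deadline — 42 months after April 23, 2007 — is October 23, 2010.
Because the plaintiff's legal incapacity ran from December 30, 2008 to June 5, 2009, the deadline is extended by 157 days to March 29, 2011.
By the time the defendant's active military service began on April 26, 2011, the limitation period had already expired on March 29, 2011; that interval cannot revive it.
Nothing else in the chronology tolls or restarts the period.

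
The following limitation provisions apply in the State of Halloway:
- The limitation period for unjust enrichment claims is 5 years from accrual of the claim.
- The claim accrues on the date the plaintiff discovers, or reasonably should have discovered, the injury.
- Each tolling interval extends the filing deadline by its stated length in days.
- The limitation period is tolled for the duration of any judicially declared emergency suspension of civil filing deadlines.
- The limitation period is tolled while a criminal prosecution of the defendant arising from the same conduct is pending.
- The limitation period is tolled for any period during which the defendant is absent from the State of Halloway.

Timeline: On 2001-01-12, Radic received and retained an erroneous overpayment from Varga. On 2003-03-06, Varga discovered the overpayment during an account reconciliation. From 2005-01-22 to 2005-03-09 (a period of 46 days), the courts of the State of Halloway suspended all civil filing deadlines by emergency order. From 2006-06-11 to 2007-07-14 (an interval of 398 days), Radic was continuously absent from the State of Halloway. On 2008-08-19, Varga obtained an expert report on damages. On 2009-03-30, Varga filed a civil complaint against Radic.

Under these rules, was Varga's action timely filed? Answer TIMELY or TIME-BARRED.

TIMELY

Accrual is tied to discovery, so the period began on 2003-03-06 rather than on 2001-01-12 when the act occurred.
The untolled deadline — 5 years after 2003-03-06 — is 2008-03-06.
The period was tolled for 46 days by the emergency suspension of filing deadlines (2005-01-22 to 2005-03-09), pushing the deadline to 2008-04-21.
Because the defendant's absence from the jurisdiction ran from 2006-06-11 to 2007-07-14, the deadline is extended by 398 days to 2009-05-24.
Nothing else in the chronology tolls or restarts the period.
Filing on 2009-03-30 beat the 2009-05-24 deadline — the action is timely.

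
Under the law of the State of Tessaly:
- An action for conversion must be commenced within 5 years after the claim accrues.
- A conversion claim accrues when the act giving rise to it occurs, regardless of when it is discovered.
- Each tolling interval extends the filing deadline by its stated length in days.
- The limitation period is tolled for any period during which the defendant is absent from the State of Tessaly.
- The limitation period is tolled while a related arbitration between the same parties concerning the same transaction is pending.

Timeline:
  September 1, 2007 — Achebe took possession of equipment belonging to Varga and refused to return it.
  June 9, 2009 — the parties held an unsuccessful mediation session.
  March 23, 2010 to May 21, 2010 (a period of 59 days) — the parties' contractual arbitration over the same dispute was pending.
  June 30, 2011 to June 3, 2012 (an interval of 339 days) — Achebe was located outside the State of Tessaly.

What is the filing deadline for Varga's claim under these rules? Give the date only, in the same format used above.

October 4, 2013

The claim accrued on September 1, 2007, when the wrongful act occurred.
The untolled deadline — 5 years after September 1, 2007 — is September 1, 2012.
The period was tolled for 59 days by the pending related arbitration (March 23, 2010 to May 21, 2010), pushing the deadline to October 30, 2012.
The defendant's absence from the jurisdiction from June 30, 2011 to June 3, 2012 tolled the period for 339 days, extending the deadline to October 4, 2013.
None of the other events listed affects the running of the period under the stated rules.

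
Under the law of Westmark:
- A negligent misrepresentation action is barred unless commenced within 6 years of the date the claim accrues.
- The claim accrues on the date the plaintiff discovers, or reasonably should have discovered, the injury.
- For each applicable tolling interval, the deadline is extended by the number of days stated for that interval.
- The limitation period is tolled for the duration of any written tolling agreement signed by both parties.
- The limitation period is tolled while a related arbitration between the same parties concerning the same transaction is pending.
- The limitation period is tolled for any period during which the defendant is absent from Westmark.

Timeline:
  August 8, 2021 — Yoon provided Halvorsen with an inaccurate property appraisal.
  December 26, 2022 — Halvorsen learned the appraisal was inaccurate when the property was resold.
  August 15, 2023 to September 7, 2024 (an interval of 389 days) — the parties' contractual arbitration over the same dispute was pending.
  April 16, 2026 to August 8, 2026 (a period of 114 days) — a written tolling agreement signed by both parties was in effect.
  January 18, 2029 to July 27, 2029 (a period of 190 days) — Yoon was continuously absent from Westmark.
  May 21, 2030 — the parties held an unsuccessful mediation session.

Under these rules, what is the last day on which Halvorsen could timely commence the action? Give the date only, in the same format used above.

Accrual is tied to discovery, so the period began on December 26, 2022 rather than on August 8, 2021 when the act occurred.
6 years from December 26, 2022 is December 26, 2028.
Because the pending related arbitration ran from August 15, 2023 to September 7, 2024, the deadline is extended by 389 days to January 19, 2030.
The written tolling agreement from April 16, 2026 to August 8, 2026 tolled the period for 114 days, extending the deadline to May 13, 2030.
Because the defendant's absence from the jurisdiction ran from January 18, 2029 to July 27, 2029, the deadline is extended by 190 days to November 19, 2030.
The other events in the timeline have no effect on the limitation period under the stated rules.

November 19, 2030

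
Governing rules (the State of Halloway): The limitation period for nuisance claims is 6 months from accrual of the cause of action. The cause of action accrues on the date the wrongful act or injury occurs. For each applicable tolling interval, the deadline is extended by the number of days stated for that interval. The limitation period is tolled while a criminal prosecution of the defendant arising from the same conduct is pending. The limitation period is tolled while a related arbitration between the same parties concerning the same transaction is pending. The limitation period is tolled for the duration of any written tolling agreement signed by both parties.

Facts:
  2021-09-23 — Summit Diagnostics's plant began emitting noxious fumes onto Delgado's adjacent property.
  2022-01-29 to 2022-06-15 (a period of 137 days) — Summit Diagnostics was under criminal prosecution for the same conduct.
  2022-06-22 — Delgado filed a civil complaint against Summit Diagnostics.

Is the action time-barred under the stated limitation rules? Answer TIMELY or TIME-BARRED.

The claim accrued on 2021-09-23, when the wrongful act occurred.
6 months from 2021-09-23 is 2022-03-23.
The pending criminal prosecution from 2022-01-29 to 2022-06-15 tolled the period for 137 days, extending the deadline to 2022-08-07.
The 2022-06-22 filing precedes the 2022-08-07 deadline; the claim is timely.

TIMELY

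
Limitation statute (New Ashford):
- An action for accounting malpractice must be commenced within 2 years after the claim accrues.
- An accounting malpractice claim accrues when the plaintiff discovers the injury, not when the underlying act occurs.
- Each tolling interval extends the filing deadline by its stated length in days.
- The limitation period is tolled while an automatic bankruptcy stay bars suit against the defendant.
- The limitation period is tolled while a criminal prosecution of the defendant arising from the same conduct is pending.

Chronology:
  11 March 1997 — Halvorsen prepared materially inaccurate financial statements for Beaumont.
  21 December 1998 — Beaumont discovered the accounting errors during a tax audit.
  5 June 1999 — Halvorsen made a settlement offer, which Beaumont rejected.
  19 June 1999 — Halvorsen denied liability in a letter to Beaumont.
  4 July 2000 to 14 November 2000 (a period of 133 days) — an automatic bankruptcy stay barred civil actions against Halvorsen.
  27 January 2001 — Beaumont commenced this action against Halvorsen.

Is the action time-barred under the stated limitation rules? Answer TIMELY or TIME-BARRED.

TIMELY

Under the discovery rule, the claim accrued on 21 December 1998, when Beaumont discovered the injury — not on the 11 March 1997 date of the underlying act.
Adding the 2 years base period to 21 December 1998 gives a deadline of 21 December 2000, before any tolling.
Because the automatic bankruptcy stay ran from 4 July 2000 to 14 November 2000, the deadline is extended by 133 days to 3 May 2001.
Nothing else in the chronology tolls or restarts the period.
Beaumont filed on 27 January 2001, before the 3 May 2001 deadline, so the action is timely.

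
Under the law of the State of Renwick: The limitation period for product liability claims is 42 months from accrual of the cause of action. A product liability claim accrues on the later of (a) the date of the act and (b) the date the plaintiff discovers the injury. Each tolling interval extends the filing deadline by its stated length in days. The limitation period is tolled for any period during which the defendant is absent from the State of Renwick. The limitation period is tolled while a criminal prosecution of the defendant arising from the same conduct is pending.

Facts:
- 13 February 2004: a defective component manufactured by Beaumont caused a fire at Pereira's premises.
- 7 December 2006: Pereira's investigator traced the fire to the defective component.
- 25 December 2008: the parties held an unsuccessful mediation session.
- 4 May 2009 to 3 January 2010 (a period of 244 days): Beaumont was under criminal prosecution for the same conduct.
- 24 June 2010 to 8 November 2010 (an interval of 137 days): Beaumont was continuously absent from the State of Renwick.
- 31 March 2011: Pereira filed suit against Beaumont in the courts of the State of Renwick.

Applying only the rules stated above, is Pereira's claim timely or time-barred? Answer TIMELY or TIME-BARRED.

The claim accrued on 7 December 2006 — the later of the 13 February 2004 act and the 7 December 2006 discovery.
The untolled deadline — 42 months after 7 December 2006 — is 7 June 2010.
The pending criminal prosecution from 4 May 2009 to 3 January 2010 tolled the period for 244 days, extending the deadline to 6 February 2011.
The defendant's absence from the jurisdiction from 24 June 2010 to 8 November 2010 tolled the period for 137 days, extending the deadline to 23 June 2011.
The other events in the timeline have no effect on the limitation period under the stated rules.
Pereira filed on 31 March 2011, before the 23 June 2011 deadline, so the action is timely.

TIMELY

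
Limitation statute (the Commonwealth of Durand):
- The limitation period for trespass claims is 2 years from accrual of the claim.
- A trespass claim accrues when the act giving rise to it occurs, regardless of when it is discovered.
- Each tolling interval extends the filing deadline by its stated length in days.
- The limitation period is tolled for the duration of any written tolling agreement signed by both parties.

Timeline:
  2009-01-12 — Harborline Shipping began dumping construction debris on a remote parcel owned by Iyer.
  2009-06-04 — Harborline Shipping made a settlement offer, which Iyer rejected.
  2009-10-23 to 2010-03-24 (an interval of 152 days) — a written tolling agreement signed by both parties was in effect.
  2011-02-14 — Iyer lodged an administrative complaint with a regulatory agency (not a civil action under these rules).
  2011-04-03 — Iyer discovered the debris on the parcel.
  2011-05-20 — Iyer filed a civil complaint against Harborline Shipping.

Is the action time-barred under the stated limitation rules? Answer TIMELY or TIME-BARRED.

TIMELY

Because the rule ties accrual to occurrence, the claim accrued on 2009-01-12, not on the 2011-04-03 discovery date.
Adding the 2 years base period to 2009-01-12 gives a deadline of 2011-01-12, before any tolling.
The written tolling agreement from 2009-10-23 to 2010-03-24 tolled the period for 152 days, extending the deadline to 2011-06-13.
None of the other events listed affects the running of the period under the stated rules.
Iyer filed on 2011-05-20, before the 2011-06-13 deadline, so the action is timely.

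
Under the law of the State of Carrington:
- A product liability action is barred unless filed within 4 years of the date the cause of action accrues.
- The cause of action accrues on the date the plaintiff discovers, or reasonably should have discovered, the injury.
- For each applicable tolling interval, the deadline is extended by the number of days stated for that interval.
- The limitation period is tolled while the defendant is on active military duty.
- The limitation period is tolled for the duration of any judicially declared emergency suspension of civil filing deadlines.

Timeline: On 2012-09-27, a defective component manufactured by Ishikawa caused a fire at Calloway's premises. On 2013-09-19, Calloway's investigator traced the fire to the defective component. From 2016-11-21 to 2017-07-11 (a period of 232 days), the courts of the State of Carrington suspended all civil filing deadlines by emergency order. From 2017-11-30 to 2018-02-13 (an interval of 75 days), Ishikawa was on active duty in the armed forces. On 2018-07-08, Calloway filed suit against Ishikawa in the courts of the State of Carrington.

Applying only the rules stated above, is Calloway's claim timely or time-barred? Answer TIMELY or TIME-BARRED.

TIMELY

The claim did not accrue until Calloway discovered the injury on 2013-09-19; the 2012-09-27 act date does not start the clock under the stated rule.
Adding the 4 years base period to 2013-09-19 gives a deadline of 2017-09-19, before any tolling.
The emergency suspension of filing deadlines from 2016-11-21 to 2017-07-11 tolled the period for 232 days, extending the deadline to 2018-05-09.
The period was tolled for 75 days by the defendant's active military service (2017-11-30 to 2018-02-13), pushing the deadline to 2018-07-23.
Filing on 2018-07-08 beat the 2018-07-23 deadline — the action is timely.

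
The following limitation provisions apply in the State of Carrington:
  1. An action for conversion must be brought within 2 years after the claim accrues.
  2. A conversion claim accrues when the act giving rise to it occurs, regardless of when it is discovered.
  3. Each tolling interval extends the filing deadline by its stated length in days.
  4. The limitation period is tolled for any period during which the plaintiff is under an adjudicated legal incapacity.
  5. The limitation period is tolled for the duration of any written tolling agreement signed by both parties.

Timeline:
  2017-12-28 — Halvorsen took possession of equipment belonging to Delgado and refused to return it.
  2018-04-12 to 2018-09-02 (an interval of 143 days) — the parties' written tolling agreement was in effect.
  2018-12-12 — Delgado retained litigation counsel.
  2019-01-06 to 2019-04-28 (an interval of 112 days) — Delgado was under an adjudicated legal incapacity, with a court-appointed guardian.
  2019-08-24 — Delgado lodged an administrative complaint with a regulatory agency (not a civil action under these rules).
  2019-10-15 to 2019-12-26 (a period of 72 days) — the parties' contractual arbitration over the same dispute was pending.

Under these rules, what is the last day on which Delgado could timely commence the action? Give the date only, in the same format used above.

The claim accrued on 2017-12-28, the date of the act.
The untolled deadline — 2 years after 2017-12-28 — is 2019-12-28.
The period was tolled for 143 days by the written tolling agreement (2018-04-12 to 2018-09-02), pushing the deadline to 2020-05-19.
Because the plaintiff's legal incapacity ran from 2019-01-06 to 2019-04-28, the deadline is extended by 112 days to 2020-09-08.
The pending related arbitration from 2019-10-15 to 2019-12-26 does not toll the period, because no stated rule makes a pending arbitration a tolling event.
None of the other events listed affects the running of the period under the stated rules.

2020-09-08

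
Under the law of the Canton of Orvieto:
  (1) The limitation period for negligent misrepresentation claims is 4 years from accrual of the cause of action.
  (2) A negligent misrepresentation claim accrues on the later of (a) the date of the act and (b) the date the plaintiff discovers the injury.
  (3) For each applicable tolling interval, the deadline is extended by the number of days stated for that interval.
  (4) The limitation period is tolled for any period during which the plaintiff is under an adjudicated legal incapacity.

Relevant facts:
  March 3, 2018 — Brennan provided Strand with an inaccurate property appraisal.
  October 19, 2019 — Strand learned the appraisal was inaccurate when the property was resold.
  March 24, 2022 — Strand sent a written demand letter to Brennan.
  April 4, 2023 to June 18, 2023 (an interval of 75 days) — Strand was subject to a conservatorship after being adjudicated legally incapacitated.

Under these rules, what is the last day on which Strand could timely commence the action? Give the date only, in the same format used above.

Taking the later of the act (March 3, 2018) and discovery (October 19, 2019), the claim accrued on October 19, 2019.
Adding the 4 years base period to October 19, 2019 gives a deadline of October 19, 2023, before any tolling.
The period was tolled for 75 days by the plaintiff's legal incapacity (April 4, 2023 to June 18, 2023), pushing the deadline to January 2, 2024.
Nothing else in the chronology tolls or restarts the period.

January 2, 2024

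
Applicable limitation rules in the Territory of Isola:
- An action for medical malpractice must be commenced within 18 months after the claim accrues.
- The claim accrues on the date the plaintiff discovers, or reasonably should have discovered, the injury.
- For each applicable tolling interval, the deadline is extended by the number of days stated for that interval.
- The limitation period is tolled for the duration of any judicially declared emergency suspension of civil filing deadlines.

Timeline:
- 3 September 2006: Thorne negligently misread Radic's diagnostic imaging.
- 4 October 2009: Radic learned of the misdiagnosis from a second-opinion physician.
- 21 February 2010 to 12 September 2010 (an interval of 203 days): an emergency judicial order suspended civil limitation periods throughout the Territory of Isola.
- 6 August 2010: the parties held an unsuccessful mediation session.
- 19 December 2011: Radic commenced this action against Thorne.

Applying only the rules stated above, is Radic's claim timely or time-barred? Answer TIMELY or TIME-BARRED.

The claim did not accrue until Radic discovered the injury on 4 October 2009; the 3 September 2006 act date does not start the clock under the stated rule.
Adding the 18 months base period to 4 October 2009 gives a deadline of 4 April 2011, before any tolling.
The period was tolled for 203 days by the emergency suspension of filing deadlines (21 February 2010 to 12 September 2010), pushing the deadline to 24 October 2011.
None of the other events listed affects the running of the period under the stated rules.
The 19 December 2011 filing falls after the 24 October 2011 deadline; the claim is time-barred.

TIME-BARRED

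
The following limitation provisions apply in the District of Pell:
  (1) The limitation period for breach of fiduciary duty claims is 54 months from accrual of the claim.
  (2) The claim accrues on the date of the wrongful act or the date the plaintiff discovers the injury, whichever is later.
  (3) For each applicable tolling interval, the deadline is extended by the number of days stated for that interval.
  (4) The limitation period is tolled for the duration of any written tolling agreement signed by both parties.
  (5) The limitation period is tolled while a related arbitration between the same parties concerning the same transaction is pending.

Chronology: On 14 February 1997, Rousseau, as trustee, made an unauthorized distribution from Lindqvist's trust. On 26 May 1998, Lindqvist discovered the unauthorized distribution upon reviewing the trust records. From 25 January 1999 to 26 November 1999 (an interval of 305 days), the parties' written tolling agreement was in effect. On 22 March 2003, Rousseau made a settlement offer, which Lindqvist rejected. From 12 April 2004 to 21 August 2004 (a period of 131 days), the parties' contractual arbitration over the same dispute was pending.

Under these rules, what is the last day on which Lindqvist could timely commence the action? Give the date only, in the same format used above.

The claim accrued on 26 May 1998 — the later of the 14 February 1997 act and the 26 May 1998 discovery.
54 months from 26 May 1998 is 26 November 2002.
The written tolling agreement from 25 January 1999 to 26 November 1999 tolled the period for 305 days, extending the deadline to 27 September 2003.
By the time the pending related arbitration began on 12 April 2004, the limitation period had already expired on 27 September 2003; that interval cannot revive it.
None of the other events listed affects the running of the period under the stated rules.

27 September 2003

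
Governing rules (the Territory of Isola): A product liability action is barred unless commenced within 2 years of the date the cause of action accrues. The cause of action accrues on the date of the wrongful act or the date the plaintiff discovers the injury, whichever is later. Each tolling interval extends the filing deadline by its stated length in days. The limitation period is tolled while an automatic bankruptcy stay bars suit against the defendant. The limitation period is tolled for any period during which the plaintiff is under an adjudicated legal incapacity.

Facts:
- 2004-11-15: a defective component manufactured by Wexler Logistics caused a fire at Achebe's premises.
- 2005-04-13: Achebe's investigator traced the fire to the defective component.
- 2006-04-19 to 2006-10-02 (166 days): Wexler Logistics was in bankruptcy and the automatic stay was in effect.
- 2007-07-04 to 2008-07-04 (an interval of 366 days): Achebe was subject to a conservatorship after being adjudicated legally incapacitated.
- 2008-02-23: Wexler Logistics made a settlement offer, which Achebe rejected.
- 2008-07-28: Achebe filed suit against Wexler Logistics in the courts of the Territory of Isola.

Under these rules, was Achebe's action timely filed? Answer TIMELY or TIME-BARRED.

TIMELY

The claim accrued on 2005-04-13 — the later of the 2004-11-15 act and the 2005-04-13 discovery.
Adding the 2 years base period to 2005-04-13 gives a deadline of 2007-04-13, before any tolling.
Because the automatic bankruptcy stay ran from 2006-04-19 to 2006-10-02, the deadline is extended by 166 days to 2007-09-26.
The plaintiff's legal incapacity from 2007-07-04 to 2008-07-04 tolled the period for 366 days, extending the deadline to 2008-09-26.
None of the other events listed affects the running of the period under the stated rules.
Achebe filed on 2008-07-28, before the 2008-09-26 deadline, so the action is timely.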